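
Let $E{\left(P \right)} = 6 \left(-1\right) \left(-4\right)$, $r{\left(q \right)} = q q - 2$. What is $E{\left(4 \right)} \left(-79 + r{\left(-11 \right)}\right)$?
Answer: $960$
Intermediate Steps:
$r{\left(q \right)} = -2 + q^{2}$ ($r{\left(q \right)} = q^{2} - 2 = -2 + q^{2}$)
$E{\left(P \right)} = 24$ ($E{\left(P \right)} = \left(-6\right) \left(-4\right) = 24$)
$E{\left(4 \right)} \left(-79 + r{\left(-11 \right)}\right) = 24 \left(-79 - \left(2 - \left(-11\right)^{2}\right)\right) = 24 \left(-79 + \left(-2 + 121\right)\right) = 24 \left(-79 + 119\right) = 24 \cdot 40 = 960$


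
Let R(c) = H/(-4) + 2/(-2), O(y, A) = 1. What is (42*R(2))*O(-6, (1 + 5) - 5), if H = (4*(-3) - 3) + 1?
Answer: 105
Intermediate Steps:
H = -14 (H = (-12 - 3) + 1 = -15 + 1 = -14)
R(c) = 5/2 (R(c) = -14/(-4) + 2/(-2) = -14*(-¼) + 2*(-½) = 7/2 - 1 = 5/2)
(42*R(2))*O(-6, (1 + 5) - 5) = (42*(5/2))*1 = 105*1 = 105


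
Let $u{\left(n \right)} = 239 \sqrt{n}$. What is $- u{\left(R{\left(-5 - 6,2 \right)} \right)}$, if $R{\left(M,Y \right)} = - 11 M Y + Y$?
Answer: $- 478 \sqrt{61} \approx -3733.3$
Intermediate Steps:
$R{\left(M,Y \right)} = Y - 11 M Y$ ($R{\left(M,Y \right)} = - 11 M Y + Y = Y - 11 M Y$)
$- u{\left(R{\left(-5 - 6,2 \right)} \right)} = - 239 \sqrt{2 \left(1 - 11 \left(-5 - 6\right)\right)} = - 239 \sqrt{2 \left(1 - -121\right)} = - 239 \sqrt{2 \left(1 + 121\right)} = - 239 \sqrt{2 \cdot 122} = - 239 \sqrt{244} = - 239 \cdot 2 \sqrt{61} = - 478 \sqrt{61}$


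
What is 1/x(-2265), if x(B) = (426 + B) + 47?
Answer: -1/1792 ≈ -0.00055804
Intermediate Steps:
x(B) = 473 + B
1/x(-2265) = 1/(473 - 2265) = 1/(-1792) = -1/1792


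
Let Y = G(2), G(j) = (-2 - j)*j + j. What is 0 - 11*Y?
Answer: 66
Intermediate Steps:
G(j) = j + j*(-2 - j) (G(j) = j*(-2 - j) + j = j + j*(-2 - j))
Y = -6 (Y = -1*2*(1 + 2) = -1*2*3 = -6)
0 - 11*Y = 0 - 11*(-6) = 0 + 66 = 66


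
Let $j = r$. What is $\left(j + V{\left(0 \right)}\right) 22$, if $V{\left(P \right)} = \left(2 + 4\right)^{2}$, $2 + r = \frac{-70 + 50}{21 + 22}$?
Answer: $\frac{31724}{43} \approx 737.77$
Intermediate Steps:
$r = - \frac{106}{43}$ ($r = -2 + \frac{-70 + 50}{21 + 22} = -2 - \frac{20}{43} = - \frac{106}{43} \approx -2.4651$)
$j = - \frac{106}{43} \approx -2.4651$
$V{\left(P \right)} = 36$ ($V{\left(P \right)} = 6^{2} = 36$)
$\left(j + V{\left(0 \right)}\right) 22 = \left(- \frac{106}{43} + 36\right) 22 = \frac{1442}{43} \cdot 22 = \frac{31724}{43}$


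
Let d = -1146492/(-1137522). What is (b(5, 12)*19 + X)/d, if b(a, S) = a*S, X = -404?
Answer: 69768016/95541 ≈ 730.24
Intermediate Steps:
b(a, S) = S*a
d = 191082/189587 (d = -1146492*(-1/1137522) = 191082/189587 ≈ 1.0079)
(b(5, 12)*19 + X)/d = ((12*5)*19 - 404)/(191082/189587) = (60*19 - 404)*(189587/191082) = (1140 - 404)*(189587/191082) = 736*(189587/191082) = 69768016/95541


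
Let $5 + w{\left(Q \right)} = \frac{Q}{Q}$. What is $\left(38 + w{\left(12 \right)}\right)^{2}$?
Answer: $1156$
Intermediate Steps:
$w{\left(Q \right)} = -4$ ($w{\left(Q \right)} = -5 + \frac{Q}{Q} = -5 + 1 = -4$)
$\left(38 + w{\left(12 \right)}\right)^{2} = \left(38 - 4\right)^{2} = 34^{2} = 1156$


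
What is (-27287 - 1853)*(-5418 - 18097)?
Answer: 685227100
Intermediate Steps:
(-27287 - 1853)*(-5418 - 18097) = -29140*(-23515) = 685227100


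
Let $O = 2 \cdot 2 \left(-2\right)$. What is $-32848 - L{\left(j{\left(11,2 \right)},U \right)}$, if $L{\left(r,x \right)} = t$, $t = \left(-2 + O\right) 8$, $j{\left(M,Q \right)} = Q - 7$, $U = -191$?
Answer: $-32768$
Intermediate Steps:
$O = -8$ ($O = 4 \left(-2\right) = -8$)
$j{\left(M,Q \right)} = -7 + Q$
$t = -80$ ($t = \left(-2 - 8\right) 8 = \left(-10\right) 8 = -80$)
$L{\left(r,x \right)} = -80$
$-32848 - L{\left(j{\left(11,2 \right)},U \right)} = -32848 - -80 = -32848 + 80 = -32768$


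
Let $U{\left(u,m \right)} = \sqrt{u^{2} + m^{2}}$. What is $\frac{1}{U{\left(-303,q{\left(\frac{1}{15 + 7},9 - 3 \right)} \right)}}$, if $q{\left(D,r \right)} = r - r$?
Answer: $\frac{1}{303} \approx 0.0033003$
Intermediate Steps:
$q{\left(D,r \right)} = 0$
$U{\left(u,m \right)} = \sqrt{m^{2} + u^{2}}$
$\frac{1}{U{\left(-303,q{\left(\frac{1}{15 + 7},9 - 3 \right)} \right)}} = \frac{1}{\sqrt{0^{2} + \left(-303\right)^{2}}} = \frac{1}{\sqrt{0 + 91809}} = \frac{1}{\sqrt{91809}} = \frac{1}{303}$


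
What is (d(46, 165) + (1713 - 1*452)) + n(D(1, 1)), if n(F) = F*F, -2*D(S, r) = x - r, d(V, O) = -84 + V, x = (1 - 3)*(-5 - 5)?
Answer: 5253/4 ≈ 1313.3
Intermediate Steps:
x = 20 (x = -2*(-10) = 20)
D(S, r) = -10 + r/2 (D(S, r) = -(20 - r)/2 = -10 + r/2)
n(F) = F**2
(d(46, 165) + (1713 - 1*452)) + n(D(1, 1)) = ((-84 + 46) + (1713 - 1*452)) + (-10 + (1/2)*1)**2 = (-38 + (1713 - 452)) + (-10 + 1/2)**2 = (-38 + 1261) + (-19/2)**2 = 1223 + 361/4 = 5253/4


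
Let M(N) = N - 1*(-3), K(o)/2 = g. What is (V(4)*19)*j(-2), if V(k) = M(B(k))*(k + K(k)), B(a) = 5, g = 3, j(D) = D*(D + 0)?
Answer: 6080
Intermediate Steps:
j(D) = D**2 (j(D) = D*D = D**2)
K(o) = 6 (K(o) = 2*3 = 6)
M(N) = 3 + N (M(N) = N + 3 = 3 + N)
V(k) = 48 + 8*k (V(k) = (3 + 5)*(k + 6) = 8*(6 + k) = 48 + 8*k)
(V(4)*19)*j(-2) = ((48 + 8*4)*19)*(-2)**2 = ((48 + 32)*19)*4 = (80*19)*4 = 1520*4 = 6080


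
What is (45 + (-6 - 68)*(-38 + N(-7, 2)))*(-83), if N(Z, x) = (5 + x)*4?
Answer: -65155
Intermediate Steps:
N(Z, x) = 20 + 4*x
(45 + (-6 - 68)*(-38 + N(-7, 2)))*(-83) = (45 + (-6 - 68)*(-38 + (20 + 4*2)))*(-83) = (45 - 74*(-38 + (20 + 8)))*(-83) = (45 - 74*(-38 + 28))*(-83) = (45 - 74*(-10))*(-83) = (45 + 740)*(-83) = 785*(-83) = -65155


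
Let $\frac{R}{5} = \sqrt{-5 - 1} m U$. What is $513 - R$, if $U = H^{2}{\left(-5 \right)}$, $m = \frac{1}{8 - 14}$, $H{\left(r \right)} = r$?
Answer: $513 + \frac{125 i \sqrt{6}}{6} \approx 513.0 + 51.031 i$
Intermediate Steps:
$m = - \frac{1}{6}$ ($m = \frac{1}{-6} = - \frac{1}{6} \approx -0.16667$)
$U = 25$ ($U = \left(-5\right)^{2} = 25$)
$R = - \frac{125 i \sqrt{6}}{6}$ ($R = 5 \sqrt{-5 - 1} \left(- \frac{1}{6}\right) 25 = 5 \sqrt{-6} \left(- \frac{1}{6}\right) 25 = 5 i \sqrt{6} \left(- \frac{1}{6}\right) 25 = 5 - \frac{i \sqrt{6}}{6} \cdot 25 = 5 \left(- \frac{25 i \sqrt{6}}{6}\right) = - \frac{125 i \sqrt{6}}{6} \approx - 51.031 i$)
$513 - R = 513 - - \frac{125 i \sqrt{6}}{6} = 513 + \frac{125 i \sqrt{6}}{6}$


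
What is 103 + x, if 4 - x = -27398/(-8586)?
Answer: 445652/4293 ≈ 103.81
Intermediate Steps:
x = 3473/4293 (x = 4 - (-27398)/(-8586) = 4 - (-27398)*(-1)/8586 = 4 - 1*13699/4293 = 4 - 13699/4293 = 3473/4293 ≈ 0.80899)
103 + x = 103 + 3473/4293 = 445652/4293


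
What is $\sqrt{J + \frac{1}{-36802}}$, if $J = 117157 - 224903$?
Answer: $\frac{i \sqrt{145929803718986}}{36802} \approx 328.25 i$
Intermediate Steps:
$J = -107746$ ($J = 117157 - 224903 = -107746$)
$\sqrt{J + \frac{1}{-36802}} = \sqrt{-107746 + \frac{1}{-36802}} = \sqrt{-107746 - \frac{1}{36802}} = \sqrt{- \frac{3965268293}{36802}} = \frac{i \sqrt{145929803718986}}{36802}$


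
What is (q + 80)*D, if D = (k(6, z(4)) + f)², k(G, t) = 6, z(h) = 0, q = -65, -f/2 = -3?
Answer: 2160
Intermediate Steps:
f = 6 (f = -2*(-3) = 6)
D = 144 (D = (6 + 6)² = 12² = 144)
(q + 80)*D = (-65 + 80)*144 = 15*144 = 2160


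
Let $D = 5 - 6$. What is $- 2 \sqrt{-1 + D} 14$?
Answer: $- 28 i \sqrt{2} \approx - 39.598 i$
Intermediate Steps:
$D = -1$ ($D = 5 - 6 = -1$)
$- 2 \sqrt{-1 + D} 14 = - 2 \sqrt{-1 - 1} \cdot 14 = - 2 \sqrt{-2} \cdot 14 = - 2 i \sqrt{2} \cdot 14 = - 28 i \sqrt{2}$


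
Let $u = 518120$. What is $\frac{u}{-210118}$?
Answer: $- \frac{259060}{105059} \approx -2.4659$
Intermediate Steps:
$\frac{u}{-210118} = \frac{518120}{-210118} = 518120 \left(- \frac{1}{210118}\right) = - \frac{259060}{105059}$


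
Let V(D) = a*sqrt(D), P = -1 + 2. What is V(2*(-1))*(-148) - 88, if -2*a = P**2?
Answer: -88 + 74*I*sqrt(2) ≈ -88.0 + 104.65*I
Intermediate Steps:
P = 1
a = -1/2 (a = -1/2*1**2 = -1/2*1 = -1/2 ≈ -0.50000)
V(D) = -sqrt(D)/2
V(2*(-1))*(-148) - 88 = -I*sqrt(2)/2*(-148) - 88 = 74*I*sqrt(2) - 88 = -88 + 74*I*sqrt(2)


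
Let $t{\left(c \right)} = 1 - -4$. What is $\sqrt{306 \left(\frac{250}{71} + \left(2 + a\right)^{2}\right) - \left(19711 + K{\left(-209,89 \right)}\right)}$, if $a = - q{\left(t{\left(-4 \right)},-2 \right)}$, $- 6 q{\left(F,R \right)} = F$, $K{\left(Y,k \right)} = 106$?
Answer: $\frac{i \sqrt{328331122}}{142} \approx 127.6 i$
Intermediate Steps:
$t{\left(c \right)} = 5$ ($t{\left(c \right)} = 1 + 4 = 5$)
$q{\left(F,R \right)} = - \frac{F}{6}$
$a = \frac{5}{6}$ ($a = - \frac{\left(-1\right) 5}{6} = \left(-1\right) \left(- \frac{5}{6}\right) = \frac{5}{6} \approx 0.83333$)
$\sqrt{306 \left(\frac{250}{71} + \left(2 + a\right)^{2}\right) - \left(19711 + K{\left(-209,89 \right)}\right)} = \sqrt{306 \left(\frac{250}{71} + \left(2 + \frac{5}{6}\right)^{2}\right) - 19817} = \sqrt{306 \left(250 \cdot \frac{1}{71} + \left(\frac{17}{6}\right)^{2}\right) - 19817} = \sqrt{306 \left(\frac{250}{71} + \frac{289}{36}\right) - 19817} = \sqrt{306 \cdot \frac{29519}{2556} - 19817} = \sqrt{\frac{501823}{142} - 19817} = \sqrt{- \frac{2312191}{142}} = \frac{i \sqrt{328331122}}{142}$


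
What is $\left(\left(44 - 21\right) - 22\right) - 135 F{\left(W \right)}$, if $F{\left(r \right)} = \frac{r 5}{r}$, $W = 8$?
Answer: $-674$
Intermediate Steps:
$F{\left(r \right)} = 5$ ($F{\left(r \right)} = \frac{5 r}{r} = 5$)
$\left(\left(44 - 21\right) - 22\right) - 135 F{\left(W \right)} = \left(\left(44 - 21\right) - 22\right) - 675 = \left(23 - 22\right) - 675 = 1 - 675 = -674$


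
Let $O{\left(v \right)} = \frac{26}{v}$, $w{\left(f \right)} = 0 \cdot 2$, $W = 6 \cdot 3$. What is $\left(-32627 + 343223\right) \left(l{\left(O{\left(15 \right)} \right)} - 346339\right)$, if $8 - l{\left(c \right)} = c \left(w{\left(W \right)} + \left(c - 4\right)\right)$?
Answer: $- \frac{8067585223412}{75} \approx -1.0757 \cdot 10^{11}$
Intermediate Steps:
$W = 18$
$w{\left(f \right)} = 0$
$l{\left(c \right)} = 8 - c \left(-4 + c\right)$ ($l{\left(c \right)} = 8 - c \left(0 + \left(c - 4\right)\right) = 8 - c \left(0 + \left(-4 + c\right)\right) = 8 - c \left(-4 + c\right)$)
$\left(-32627 + 343223\right) \left(l{\left(O{\left(15 \right)} \right)} - 346339\right) = \left(-32627 + 343223\right) \left(\left(8 - \left(\frac{26}{15}\right)^{2} + 4 \cdot \frac{26}{15}\right) - 346339\right) = 310596 \left(\left(8 - \left(26 \cdot \frac{1}{15}\right)^{2} + 4 \cdot 26 \cdot \frac{1}{15}\right) - 346339\right) = 310596 \left(\left(8 - \left(\frac{26}{15}\right)^{2} + 4 \cdot \frac{26}{15}\right) - 346339\right) = 310596 \left(\left(8 - \frac{676}{225} + \frac{104}{15}\right) - 346339\right) = 310596 \left(\frac{2684}{225} - 346339\right) = 310596 \left(- \frac{77923591}{225}\right) = - \frac{8067585223412}{75}$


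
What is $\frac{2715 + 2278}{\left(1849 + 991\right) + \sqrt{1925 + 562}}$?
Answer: $\frac{14180120}{8063113} - \frac{4993 \sqrt{2487}}{8063113} \approx 1.7278$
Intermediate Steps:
$\frac{2715 + 2278}{\left(1849 + 991\right) + \sqrt{1925 + 562}} = \frac{4993}{2840 + \sqrt{2487}}$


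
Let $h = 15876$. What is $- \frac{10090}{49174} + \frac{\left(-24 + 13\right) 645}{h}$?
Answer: $- \frac{84846395}{130114404} \approx -0.65209$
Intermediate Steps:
$- \frac{10090}{49174} + \frac{\left(-24 + 13\right) 645}{h} = - \frac{10090}{49174} + \frac{\left(-24 + 13\right) 645}{15876} = \left(-10090\right) \frac{1}{49174} + \left(-11\right) 645 \cdot \frac{1}{15876} = - \frac{5045}{24587} - \frac{2365}{5292} = - \frac{84846395}{130114404}$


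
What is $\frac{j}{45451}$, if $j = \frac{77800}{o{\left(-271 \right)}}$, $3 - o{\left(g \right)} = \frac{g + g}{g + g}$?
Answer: $\frac{38900}{45451} \approx 0.85587$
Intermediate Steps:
$o{\left(g \right)} = 2$ ($o{\left(g \right)} = 3 - \frac{g + g}{g + g} = 3 - \frac{2 g}{2 g} = 3 - 2 g \frac{1}{2 g} = 3 - 1 = 2$)
$j = 38900$ ($j = \frac{77800}{2} = 77800 \cdot \frac{1}{2} = 38900$)
$\frac{j}{45451} = \frac{38900}{45451}$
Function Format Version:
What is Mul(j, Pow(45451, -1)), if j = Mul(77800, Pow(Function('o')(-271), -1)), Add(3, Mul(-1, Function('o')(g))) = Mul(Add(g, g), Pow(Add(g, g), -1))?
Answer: Rational(38900, 45451) ≈ 0.85587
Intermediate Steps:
Function('o')(g) = 2 (Function('o')(g) = Add(3, Mul(-1, Mul(Add(g, g), Pow(Add(g, g), -1)))) = Add(3, Mul(-1, Mul(Mul(2, g), Pow(Mul(2, g), -1)))) = Add(3, Mul(-1, Mul(Mul(2, g), Mul(Rational(1, 2), Pow(g, -1))))) = Add(3, Mul(-1, 1)) = Add(3, -1) = 2)
j = 38900 (j = Mul(77800, Pow(2, -1)) = Mul(77800, Rational(1, 2)) = 38900)
Mul(j, Pow(45451, -1)) = Mul(38900, Pow(45451, -1)) = Mul(38900, Rational(1, 45451)) = Rational(38900, 45451)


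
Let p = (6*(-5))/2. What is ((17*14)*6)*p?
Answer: -21420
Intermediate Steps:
p = -15 (p = -30*½ = -15)
((17*14)*6)*p = ((17*14)*6)*(-15) = (238*6)*(-15) = 1428*(-15) = -21420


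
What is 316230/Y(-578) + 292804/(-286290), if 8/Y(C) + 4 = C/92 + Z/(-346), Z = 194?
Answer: -1953060935475889/4556591640 ≈ -4.2862e+5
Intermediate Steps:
Y(C) = 8/(-789/173 + C/92) (Y(C) = 8/(-4 + (C/92 + 194/(-346))) = 8/(-4 + (C*(1/92) + 194*(-1/346))) = 8/(-4 + (C/92 - 97/173)) = 8/(-4 + (-97/173 + C/92)) = 8/(-789/173 + C/92))
316230/Y(-578) + 292804/(-286290) = 316230/((127328/(-72588 + 173*(-578)))) + 292804/(-286290) = 316230/((127328/(-72588 - 99994))) + 292804*(-1/286290) = 316230/((127328/(-172582))) - 146402/143145 = 316230/((127328*(-1/172582))) - 146402/143145 = 316230/(-63664/86291) - 146402/143145 = 316230*(-86291/63664) - 146402/143145 = -13643901465/31832 - 146402/143145 = -1953060935475889/4556591640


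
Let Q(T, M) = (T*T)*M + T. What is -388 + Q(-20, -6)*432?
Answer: -1045828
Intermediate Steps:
Q(T, M) = T + M*T² (Q(T, M) = T²*M + T = M*T² + T = T + M*T²)
-388 + Q(-20, -6)*432 = -388 - 20*(1 - 6*(-20))*432 = -388 - 20*(1 + 120)*432 = -388 - 20*121*432 = -388 - 2420*432 = -388 - 1045440 = -1045828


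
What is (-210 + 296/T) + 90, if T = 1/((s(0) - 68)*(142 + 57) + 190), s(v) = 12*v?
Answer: -3949352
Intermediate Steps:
T = -1/13342 (T = 1/((12*0 - 68)*(142 + 57) + 190) = 1/((0 - 68)*199 + 190) = 1/(-68*199 + 190) = 1/(-13532 + 190) = 1/(-13342) = -1/13342 ≈ -7.4951e-5)
(-210 + 296/T) + 90 = (-210 + 296/(-1/13342)) + 90 = (-210 + 296*(-13342)) + 90 = (-210 - 3949232) + 90 = -3949442 + 90 = -3949352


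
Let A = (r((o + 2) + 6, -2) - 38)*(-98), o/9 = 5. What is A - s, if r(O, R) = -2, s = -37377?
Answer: 41297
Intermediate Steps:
o = 45 (o = 9*5 = 45)
A = 3920 (A = (-2 - 38)*(-98) = -40*(-98) = 3920)
A - s = 3920 - 1*(-37377) = 3920 + 37377 = 41297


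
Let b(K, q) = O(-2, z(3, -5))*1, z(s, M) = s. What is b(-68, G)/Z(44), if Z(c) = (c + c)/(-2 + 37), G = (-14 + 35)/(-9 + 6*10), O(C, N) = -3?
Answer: -105/88 ≈ -1.1932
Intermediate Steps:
G = 7/17 (G = 21/(-9 + 60) = 21/51 = 21*(1/51) = 7/17 ≈ 0.41176)
b(K, q) = -3 (b(K, q) = -3*1 = -3)
Z(c) = 2*c/35 (Z(c) = (2*c)/35 = (2*c)*(1/35) = 2*c/35)
b(-68, G)/Z(44) = -3/((2/35)*44) = -3/88/35 = -3*35/88 = -105/88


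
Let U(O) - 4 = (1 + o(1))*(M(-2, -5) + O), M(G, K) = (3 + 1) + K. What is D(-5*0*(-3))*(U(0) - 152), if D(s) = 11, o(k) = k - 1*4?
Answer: -1606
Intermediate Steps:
M(G, K) = 4 + K
o(k) = -4 + k (o(k) = k - 4 = -4 + k)
U(O) = 6 - 2*O (U(O) = 4 + (1 + (-4 + 1))*((4 - 5) + O) = 4 + (1 - 3)*(-1 + O) = 4 - 2*(-1 + O) = 4 + (2 - 2*O) = 6 - 2*O)
D(-5*0*(-3))*(U(0) - 152) = 11*((6 - 2*0) - 152) = 11*((6 + 0) - 152) = 11*(6 - 152) = 11*(-146) = -1606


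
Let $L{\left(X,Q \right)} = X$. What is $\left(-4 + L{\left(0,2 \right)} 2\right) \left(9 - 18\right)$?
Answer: $36$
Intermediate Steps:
$\left(-4 + L{\left(0,2 \right)} 2\right) \left(9 - 18\right) = \left(-4 + 0 \cdot 2\right) \left(9 - 18\right) = \left(-4 + 0\right) \left(-9\right) = \left(-4\right) \left(-9\right) = 36$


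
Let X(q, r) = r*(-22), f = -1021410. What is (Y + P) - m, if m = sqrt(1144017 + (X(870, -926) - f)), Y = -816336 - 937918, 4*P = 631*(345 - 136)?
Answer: -6885137/4 - sqrt(2185799) ≈ -1.7228e+6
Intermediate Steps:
X(q, r) = -22*r
P = 131879/4 (P = (631*(345 - 136))/4 = (631*209)/4 = (1/4)*131879 = 131879/4 ≈ 32970.)
Y = -1754254
m = sqrt(2185799) (m = sqrt(1144017 + (-22*(-926) - 1*(-1021410))) = sqrt(1144017 + (20372 + 1021410)) = sqrt(1144017 + 1041782) = sqrt(2185799) ≈ 1478.4)
(Y + P) - m = (-1754254 + 131879/4) - sqrt(2185799) = -6885137/4 - sqrt(2185799)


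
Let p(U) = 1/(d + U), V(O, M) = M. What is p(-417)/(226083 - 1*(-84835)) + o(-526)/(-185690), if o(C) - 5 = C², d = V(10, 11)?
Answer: -17463096033919/11720075774260 ≈ -1.4900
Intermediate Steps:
d = 11
p(U) = 1/(11 + U)
o(C) = 5 + C²
p(-417)/(226083 - 1*(-84835)) + o(-526)/(-185690) = 1/((11 - 417)*(226083 - 1*(-84835))) + (5 + (-526)²)/(-185690) = 1/((-406)*(226083 + 84835)) + (5 + 276676)*(-1/185690) = -1/406/310918 + 276681*(-1/185690) = -1/406*1/310918 - 276681/185690 = -1/126232708 - 276681/185690 = -17463096033919/11720075774260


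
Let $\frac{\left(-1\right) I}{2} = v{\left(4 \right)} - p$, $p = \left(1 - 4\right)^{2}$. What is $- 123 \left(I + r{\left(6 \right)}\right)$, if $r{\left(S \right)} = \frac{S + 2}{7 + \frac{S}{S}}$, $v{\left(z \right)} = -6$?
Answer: $-3813$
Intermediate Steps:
$p = 9$ ($p = \left(-3\right)^{2} = 9$)
$I = 30$ ($I = - 2 \left(-6 - 9\right) = \left(-2\right) \left(-15\right) = 30$)
$r{\left(S \right)} = \frac{1}{4} + \frac{S}{8}$ ($r{\left(S \right)} = \frac{2 + S}{7 + 1} = \frac{2 + S}{8} = \left(2 + S\right) \frac{1}{8} = \frac{1}{4} + \frac{S}{8}$)
$- 123 \left(I + r{\left(6 \right)}\right) = - 123 \left(30 + \left(\frac{1}{4} + \frac{1}{8} \cdot 6\right)\right) = - 123 \left(30 + \left(\frac{1}{4} + \frac{3}{4}\right)\right) = - 123 \left(30 + 1\right) = \left(-123\right) 31 = -3813$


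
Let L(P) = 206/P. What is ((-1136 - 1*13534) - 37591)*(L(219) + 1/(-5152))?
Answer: -55453781273/1128288 ≈ -49149.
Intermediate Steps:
((-1136 - 1*13534) - 37591)*(L(219) + 1/(-5152)) = ((-1136 - 1*13534) - 37591)*(206/219 + 1/(-5152)) = ((-1136 - 13534) - 37591)*(206*(1/219) - 1/5152) = (-14670 - 37591)*(206/219 - 1/5152) = -52261*1061093/1128288 = -55453781273/1128288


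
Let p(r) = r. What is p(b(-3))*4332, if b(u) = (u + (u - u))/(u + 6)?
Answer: -4332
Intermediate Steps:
b(u) = u/(6 + u) (b(u) = (u + 0)/(6 + u) = u/(6 + u))
p(b(-3))*4332 = -3/(6 - 3)*4332 = -3/3*4332 = -3*⅓*4332 = -1*4332 = -4332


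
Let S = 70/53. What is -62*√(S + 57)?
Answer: -62*√163823/53 ≈ -473.48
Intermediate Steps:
S = 70/53 (S = 70*(1/53) = 70/53 ≈ 1.3208)
-62*√(S + 57) = -62*√(70/53 + 57) = -62*√163823/53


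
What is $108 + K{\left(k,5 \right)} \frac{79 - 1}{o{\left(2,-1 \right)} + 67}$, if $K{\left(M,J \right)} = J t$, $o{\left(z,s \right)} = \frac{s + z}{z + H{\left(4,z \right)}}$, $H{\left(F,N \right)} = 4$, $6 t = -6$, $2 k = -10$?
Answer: $\frac{3168}{31} \approx 102.19$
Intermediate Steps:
$k = -5$ ($k = \frac{1}{2} \left(-10\right) = -5$)
$t = -1$ ($t = \frac{1}{6} \left(-6\right) = -1$)
$o{\left(z,s \right)} = \frac{s + z}{4 + z}$ ($o{\left(z,s \right)} = \frac{s + z}{z + 4} = \frac{s + z}{4 + z}$)
$K{\left(M,J \right)} = - J$ ($K{\left(M,J \right)} = J \left(-1\right) = - J$)
$108 + K{\left(k,5 \right)} \frac{79 - 1}{o{\left(2,-1 \right)} + 67} = 108 + \left(-1\right) 5 \frac{79 - 1}{\frac{-1 + 2}{4 + 2} + 67} = 108 - 5 \frac{78}{\frac{1}{6} \cdot 1 + 67} = 108 - 5 \frac{78}{\frac{1}{6} + 67} = 108 - 5 \frac{78}{\frac{403}{6}} = 108 - 5 \cdot 78 \cdot \frac{6}{403} = 108 - \frac{180}{31} = \frac{3168}{31}$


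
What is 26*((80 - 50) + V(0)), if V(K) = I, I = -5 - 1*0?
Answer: 650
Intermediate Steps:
I = -5 (I = -5 + 0 = -5)
V(K) = -5
26*((80 - 50) + V(0)) = 26*((80 - 50) - 5) = 26*(30 - 5) = 26*25 = 650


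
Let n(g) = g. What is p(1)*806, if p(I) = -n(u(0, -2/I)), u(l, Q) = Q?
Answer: 1612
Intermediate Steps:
p(I) = 2/I (p(I) = -(-2)/I = 2/I)
p(1)*806 = (2/1)*806 = (2*1)*806 = 2*806 = 1612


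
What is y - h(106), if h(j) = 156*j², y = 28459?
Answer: -1724357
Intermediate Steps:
y - h(106) = 28459 - 156*106² = 28459 - 156*11236 = 28459 - 1*1752816 = 28459 - 1752816 = -1724357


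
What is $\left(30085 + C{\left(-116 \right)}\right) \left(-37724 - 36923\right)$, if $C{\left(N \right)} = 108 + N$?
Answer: $-2245157819$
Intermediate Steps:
$\left(30085 + C{\left(-116 \right)}\right) \left(-37724 - 36923\right) = \left(30085 + \left(108 - 116\right)\right) \left(-37724 - 36923\right) = \left(30085 - 8\right) \left(-74647\right) = 30077 \left(-74647\right) = -2245157819$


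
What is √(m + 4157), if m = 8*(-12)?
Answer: √4061 ≈ 63.726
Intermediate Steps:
m = -96
√(m + 4157) = √(-96 + 4157) = √4061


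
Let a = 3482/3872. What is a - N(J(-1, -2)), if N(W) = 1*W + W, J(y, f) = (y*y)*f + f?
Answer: 17229/1936 ≈ 8.8993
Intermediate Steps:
J(y, f) = f + f*y² (J(y, f) = y²*f + f = f*y² + f = f + f*y²)
a = 1741/1936 (a = 3482*(1/3872) = 1741/1936 ≈ 0.89928)
N(W) = 2*W (N(W) = W + W = 2*W)
a - N(J(-1, -2)) = 1741/1936 - 2*(-2*(1 + (-1)²)) = 1741/1936 - 2*(-2*(1 + 1)) = 1741/1936 - 2*(-2*2) = 1741/1936 - 2*(-4) = 1741/1936 - 1*(-8) = 1741/1936 + 8 = 17229/1936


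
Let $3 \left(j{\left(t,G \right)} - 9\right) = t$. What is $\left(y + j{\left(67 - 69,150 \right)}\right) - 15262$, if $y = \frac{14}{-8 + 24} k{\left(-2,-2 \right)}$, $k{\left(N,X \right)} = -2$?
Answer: $- \frac{183065}{12} \approx -15255.0$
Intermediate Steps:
$j{\left(t,G \right)} = 9 + \frac{t}{3}$
$y = - \frac{7}{4}$ ($y = \frac{14}{-8 + 24} \left(-2\right) = \frac{14}{16} \left(-2\right) = 14 \cdot \frac{1}{16} \left(-2\right) = \frac{7}{8} \left(-2\right) = - \frac{7}{4} \approx -1.75$)
$\left(y + j{\left(67 - 69,150 \right)}\right) - 15262 = \left(- \frac{7}{4} + \left(9 + \frac{67 - 69}{3}\right)\right) - 15262 = \left(- \frac{7}{4} + \left(9 + \frac{1}{3} \left(-2\right)\right)\right) - 15262 = \left(- \frac{7}{4} + \left(9 - \frac{2}{3}\right)\right) - 15262 = \left(- \frac{7}{4} + \frac{25}{3}\right) - 15262 = \frac{79}{12} - 15262 = - \frac{183065}{12}$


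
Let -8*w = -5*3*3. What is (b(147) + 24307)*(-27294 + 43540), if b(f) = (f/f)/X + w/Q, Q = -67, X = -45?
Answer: 4762370952317/12060 ≈ 3.9489e+8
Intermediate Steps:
w = 45/8 (w = -(-5*3)*3/8 = -(-15)*3/8 = -⅛*(-45) = 45/8 ≈ 5.6250)
b(f) = -2561/24120 (b(f) = (f/f)/(-45) + (45/8)/(-67) = 1*(-1/45) + (45/8)*(-1/67) = -1/45 - 45/536 = -2561/24120)
(b(147) + 24307)*(-27294 + 43540) = (-2561/24120 + 24307)*(-27294 + 43540) = (586282279/24120)*16246 = 4762370952317/12060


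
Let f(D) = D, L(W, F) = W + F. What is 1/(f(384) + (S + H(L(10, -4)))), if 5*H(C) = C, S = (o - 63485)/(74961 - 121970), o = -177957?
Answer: 235045/91746544 ≈ 0.0025619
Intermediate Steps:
L(W, F) = F + W
S = 241442/47009 (S = (-177957 - 63485)/(74961 - 121970) = -241442/(-47009) = -241442*(-1/47009) = 241442/47009 ≈ 5.1361)
H(C) = C/5
1/(f(384) + (S + H(L(10, -4)))) = 1/(384 + (241442/47009 + (-4 + 10)/5)) = 1/(384 + (241442/47009 + (⅕)*6)) = 1/(384 + (241442/47009 + 6/5)) = 1/(384 + 1489264/235045) = 1/(91746544/235045) = 235045/91746544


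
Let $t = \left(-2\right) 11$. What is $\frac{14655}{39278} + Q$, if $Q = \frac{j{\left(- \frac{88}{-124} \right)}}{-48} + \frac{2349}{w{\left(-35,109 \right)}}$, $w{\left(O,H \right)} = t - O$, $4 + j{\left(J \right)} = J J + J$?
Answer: $\frac{1066527576757}{5888400648} \approx 181.12$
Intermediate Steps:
$t = -22$
$j{\left(J \right)} = -4 + J + J^{2}$ ($j{\left(J \right)} = -4 + \left(J J + J\right) = -4 + \left(J^{2} + J\right) = -4 + \left(J + J^{2}\right) = -4 + J + J^{2}$)
$w{\left(O,H \right)} = -22 - O$
$Q = \frac{54194743}{299832}$ ($Q = \frac{-4 - \frac{88}{-124} + \left(- \frac{88}{-124}\right)^{2}}{-48} + \frac{2349}{-22 - -35} = \left(-4 - - \frac{22}{31} + \left(\left(-88\right) \left(- \frac{1}{124}\right)\right)^{2}\right) \left(- \frac{1}{48}\right) + \frac{2349}{-22 + 35} = \left(-4 + \frac{22}{31} + \left(\frac{22}{31}\right)^{2}\right) \left(- \frac{1}{48}\right) + \frac{2349}{13} = \left(-4 + \frac{22}{31} + \frac{484}{961}\right) \left(- \frac{1}{48}\right) + 2349 \cdot \frac{1}{13} = \left(- \frac{2678}{961}\right) \left(- \frac{1}{48}\right) + \frac{2349}{13} = \frac{1339}{23064} + \frac{2349}{13} = \frac{54194743}{299832} \approx 180.75$)
$\frac{14655}{39278} + Q = \frac{14655}{39278} + \frac{54194743}{299832} = \frac{1066527576757}{5888400648}$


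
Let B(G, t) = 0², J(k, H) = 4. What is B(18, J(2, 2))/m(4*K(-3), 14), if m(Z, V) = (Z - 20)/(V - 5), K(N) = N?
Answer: 0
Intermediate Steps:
B(G, t) = 0
m(Z, V) = (-20 + Z)/(-5 + V)
B(18, J(2, 2))/m(4*K(-3), 14) = 0/(((-20 + 4*(-3))/(-5 + 14))) = 0/(((-20 - 12)/9)) = 0/(((⅑)*(-32))) = 0/(-32/9) = 0*(-9/32) = 0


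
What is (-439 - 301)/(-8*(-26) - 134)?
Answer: -10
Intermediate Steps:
(-439 - 301)/(-8*(-26) - 134) = -740/(208 - 134) = -740/74 = -740*1/74 = -10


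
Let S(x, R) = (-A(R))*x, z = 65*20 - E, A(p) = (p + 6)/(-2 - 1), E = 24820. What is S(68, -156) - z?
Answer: 20120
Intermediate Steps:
A(p) = -2 - p/3 (A(p) = (6 + p)/(-3) = (6 + p)*(-⅓) = -2 - p/3)
z = -23520 (z = 65*20 - 1*24820 = 1300 - 24820 = -23520)
S(x, R) = x*(2 + R/3) (S(x, R) = (-(-2 - R/3))*x = (2 + R/3)*x = x*(2 + R/3))
S(68, -156) - z = (⅓)*68*(6 - 156) - 1*(-23520) = (⅓)*68*(-150) + 23520 = -3400 + 23520 = 20120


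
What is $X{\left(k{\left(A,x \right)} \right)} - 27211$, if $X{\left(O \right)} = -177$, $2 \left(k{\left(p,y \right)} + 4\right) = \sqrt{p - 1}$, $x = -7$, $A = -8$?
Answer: $-27388$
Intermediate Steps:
$k{\left(p,y \right)} = -4 + \frac{\sqrt{-1 + p}}{2}$ ($k{\left(p,y \right)} = -4 + \frac{\sqrt{p - 1}}{2} = -4 + \frac{\sqrt{-1 + p}}{2}$)
$X{\left(k{\left(A,x \right)} \right)} - 27211 = -177 - 27211 = -27388$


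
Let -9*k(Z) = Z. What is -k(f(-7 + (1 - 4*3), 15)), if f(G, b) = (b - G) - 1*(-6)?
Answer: 13/3 ≈ 4.3333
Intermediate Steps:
f(G, b) = 6 + b - G (f(G, b) = (b - G) + 6 = 6 + b - G)
k(Z) = -Z/9
-k(f(-7 + (1 - 4*3), 15)) = -(-1)*(6 + 15 - (-7 + (1 - 4*3)))/9 = -(-1)*(6 + 15 - (-7 + (1 - 12)))/9 = -(-1)*(6 + 15 - (-7 - 11))/9 = -(-1)*(6 + 15 - 1*(-18))/9 = -(-1)*(6 + 15 + 18)/9 = -(-1)*39/9 = -1*(-13/3) = 13/3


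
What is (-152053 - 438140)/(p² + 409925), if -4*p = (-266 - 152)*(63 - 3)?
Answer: -590193/39722825 ≈ -0.014858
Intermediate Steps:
p = 6270 (p = -(-266 - 152)*(63 - 3)/4 = -(-209)*60/2 = -¼*(-25080) = 6270)
(-152053 - 438140)/(p² + 409925) = (-152053 - 438140)/(6270² + 409925) = -590193/(39312900 + 409925) = -590193/39722825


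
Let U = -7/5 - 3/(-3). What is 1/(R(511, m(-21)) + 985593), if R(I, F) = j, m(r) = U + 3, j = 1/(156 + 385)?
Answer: 541/533205814 ≈ 1.0146e-6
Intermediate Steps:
U = -⅖ (U = -7*⅕ - 3*(-⅓) = -7/5 + 1 = -⅖ ≈ -0.40000)
j = 1/541 ≈ 0.0018484
m(r) = 13/5 (m(r) = -⅖ + 3 = 13/5)
R(I, F) = 1/541
1/(R(511, m(-21)) + 985593) = 1/(1/541 + 985593) = 1/(533205814/541) = 541/533205814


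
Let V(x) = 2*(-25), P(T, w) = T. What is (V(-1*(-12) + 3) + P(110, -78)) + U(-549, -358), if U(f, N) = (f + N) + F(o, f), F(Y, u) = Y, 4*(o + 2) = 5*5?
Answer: -3371/4 ≈ -842.75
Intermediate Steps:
o = 17/4 (o = -2 + (5*5)/4 = -2 + (¼)*25 = -2 + 25/4 = 17/4 ≈ 4.2500)
U(f, N) = 17/4 + N + f (U(f, N) = (f + N) + 17/4 = (N + f) + 17/4 = 17/4 + N + f)
V(x) = -50
(V(-1*(-12) + 3) + P(110, -78)) + U(-549, -358) = (-50 + 110) + (17/4 - 358 - 549) = 60 - 3611/4 = -3371/4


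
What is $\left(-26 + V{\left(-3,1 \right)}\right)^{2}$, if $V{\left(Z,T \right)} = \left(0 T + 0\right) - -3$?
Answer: $529$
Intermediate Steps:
$V{\left(Z,T \right)} = 3$ ($V{\left(Z,T \right)} = \left(0 + 0\right) + 3 = 0 + 3 = 3$)
$\left(-26 + V{\left(-3,1 \right)}\right)^{2} = \left(-26 + 3\right)^{2} = \left(-23\right)^{2} = 529$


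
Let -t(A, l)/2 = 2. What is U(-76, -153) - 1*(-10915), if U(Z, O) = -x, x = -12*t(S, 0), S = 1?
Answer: 10867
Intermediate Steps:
t(A, l) = -4 (t(A, l) = -2*2 = -4)
x = 48 (x = -12*(-4) = 48)
U(Z, O) = -48 (U(Z, O) = -1*48 = -48)
U(-76, -153) - 1*(-10915) = -48 - 1*(-10915) = -48 + 10915 = 10867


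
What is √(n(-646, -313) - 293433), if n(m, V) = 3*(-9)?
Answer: 2*I*√73365 ≈ 541.72*I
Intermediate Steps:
n(m, V) = -27
√(n(-646, -313) - 293433) = √(-27 - 293433) = √(-293460) = 2*I*√73365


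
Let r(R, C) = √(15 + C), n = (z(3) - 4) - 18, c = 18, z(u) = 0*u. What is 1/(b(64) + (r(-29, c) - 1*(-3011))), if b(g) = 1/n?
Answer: 1457302/4387854109 - 484*√33/4387854109 ≈ 0.00033149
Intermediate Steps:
z(u) = 0
n = -22 (n = (0 - 4) - 18 = -4 - 18 = -22)
b(g) = -1/22 (b(g) = 1/(-22) = -1/22)
1/(b(64) + (r(-29, c) - 1*(-3011))) = 1/(-1/22 + (√(15 + 18) - 1*(-3011))) = 1/(-1/22 + (√33 + 3011)) = 1/(-1/22 + (3011 + √33)) = 1/(66241/22 + √33)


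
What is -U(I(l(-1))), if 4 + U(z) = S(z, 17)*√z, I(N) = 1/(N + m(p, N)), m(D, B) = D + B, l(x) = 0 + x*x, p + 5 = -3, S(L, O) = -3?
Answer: 4 + I*√6/2 ≈ 4.0 + 1.2247*I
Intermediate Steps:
p = -8 (p = -5 - 3 = -8)
l(x) = x² (l(x) = 0 + x² = x²)
m(D, B) = B + D
I(N) = 1/(-8 + 2*N) (I(N) = 1/(N + (N - 8)) = 1/(N + (-8 + N)) = 1/(-8 + 2*N))
U(z) = -4 - 3*√z
-U(I(l(-1))) = -(-4 - 3*√2*(I/√(4 - 1*(-1)²))/2) = -(-4 - 3*√2*(I*√3/3)/2) = -(-4 - 3*I*√6/6) = -(-4 - I*√6/2) = 4 + I*√6/2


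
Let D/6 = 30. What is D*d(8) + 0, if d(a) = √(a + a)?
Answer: 720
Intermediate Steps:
D = 180 (D = 6*30 = 180)
d(a) = √2*√a (d(a) = √(2*a) = √2*√a)
D*d(8) + 0 = 180*(√2*√8) + 0 = 180*(√2*(2*√2)) + 0 = 180*4 + 0 = 720 + 0 = 720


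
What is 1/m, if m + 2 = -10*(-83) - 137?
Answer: 1/691 ≈ 0.0014472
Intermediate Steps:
m = 691 (m = -2 + (-10*(-83) - 137) = -2 + (830 - 137) = -2 + 693 = 691)
1/m = 1/691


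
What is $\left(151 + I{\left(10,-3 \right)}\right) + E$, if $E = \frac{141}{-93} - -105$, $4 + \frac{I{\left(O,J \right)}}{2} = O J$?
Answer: $\frac{5781}{31} \approx 186.48$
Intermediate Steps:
$I{\left(O,J \right)} = -8 + 2 J O$ ($I{\left(O,J \right)} = -8 + 2 O J = -8 + 2 J O$)
$E = \frac{3208}{31}$ ($E = 141 \left(- \frac{1}{93}\right) + 105 = - \frac{47}{31} + 105 = \frac{3208}{31} \approx 103.48$)
$\left(151 + I{\left(10,-3 \right)}\right) + E = \left(151 + \left(-8 + 2 \left(-3\right) 10\right)\right) + \frac{3208}{31} = \left(151 - 68\right) + \frac{3208}{31} = 83 + \frac{3208}{31} = \frac{5781}{31}$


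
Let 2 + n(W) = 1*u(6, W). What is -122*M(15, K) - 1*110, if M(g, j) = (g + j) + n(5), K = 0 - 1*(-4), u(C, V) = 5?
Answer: -2794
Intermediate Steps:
n(W) = 3 (n(W) = -2 + 1*5 = -2 + 5 = 3)
K = 4 (K = 0 + 4 = 4)
M(g, j) = 3 + g + j (M(g, j) = (g + j) + 3 = 3 + g + j)
-122*M(15, K) - 1*110 = -122*(3 + 15 + 4) - 1*110 = -122*22 - 110 = -2684 - 110 = -2794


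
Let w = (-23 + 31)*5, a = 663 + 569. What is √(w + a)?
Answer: 2*√318 ≈ 35.665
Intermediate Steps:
a = 1232
w = 40 (w = 8*5 = 40)
√(w + a) = √(40 + 1232) = √1272 = 2*√318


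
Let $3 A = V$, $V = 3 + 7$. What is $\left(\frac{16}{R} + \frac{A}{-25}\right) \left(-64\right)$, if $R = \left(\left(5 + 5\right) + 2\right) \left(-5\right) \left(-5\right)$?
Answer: $\frac{128}{25} \approx 5.12$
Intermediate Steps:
$V = 10$
$R = 300$ ($R = \left(10 + 2\right) \left(-5\right) \left(-5\right) = 12 \left(-5\right) \left(-5\right) = \left(-60\right) \left(-5\right) = 300$)
$A = \frac{10}{3}$ ($A = \frac{1}{3} \cdot 10 = \frac{10}{3} \approx 3.3333$)
$\left(\frac{16}{R} + \frac{A}{-25}\right) \left(-64\right) = \left(\frac{16}{300} + \frac{10}{3 \left(-25\right)}\right) \left(-64\right) = \left(16 \cdot \frac{1}{300} + \frac{10}{3} \left(- \frac{1}{25}\right)\right) \left(-64\right) = \left(\frac{4}{75} - \frac{2}{15}\right) \left(-64\right) = \left(- \frac{2}{25}\right) \left(-64\right) = \frac{128}{25}$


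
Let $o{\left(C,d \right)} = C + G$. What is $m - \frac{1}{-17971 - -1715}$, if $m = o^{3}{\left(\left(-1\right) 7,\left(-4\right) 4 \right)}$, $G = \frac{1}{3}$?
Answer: $- \frac{130047973}{438912} \approx -296.3$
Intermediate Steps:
$G = \frac{1}{3} \approx 0.33333$
$o{\left(C,d \right)} = \frac{1}{3} + C$ ($o{\left(C,d \right)} = C + \frac{1}{3} = \frac{1}{3} + C$)
$m = - \frac{8000}{27}$ ($m = \left(\frac{1}{3} - 7\right)^{3} = \left(- \frac{20}{3}\right)^{3} = - \frac{8000}{27} \approx -296.3$)
$m - \frac{1}{-17971 - -1715} = - \frac{8000}{27} - \frac{1}{-17971 - -1715} = - \frac{8000}{27} - \frac{1}{-17971 + 1715} = - \frac{8000}{27} - \frac{1}{-16256} = - \frac{8000}{27} - - \frac{1}{16256} = - \frac{8000}{27} + \frac{1}{16256} = - \frac{130047973}{438912}$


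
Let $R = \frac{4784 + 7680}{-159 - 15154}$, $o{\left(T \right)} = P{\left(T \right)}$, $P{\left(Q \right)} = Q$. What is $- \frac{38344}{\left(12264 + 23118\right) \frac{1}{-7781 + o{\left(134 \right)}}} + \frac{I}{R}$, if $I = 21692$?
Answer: $- \frac{337423889255}{18375052} \approx -18363.0$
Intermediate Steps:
$o{\left(T \right)} = T$
$R = - \frac{12464}{15313}$ ($R = \frac{12464}{-15313} = 12464 \left(- \frac{1}{15313}\right) = - \frac{12464}{15313} \approx -0.81395$)
$- \frac{38344}{\left(12264 + 23118\right) \frac{1}{-7781 + o{\left(134 \right)}}} + \frac{I}{R} = - \frac{38344}{\left(12264 + 23118\right) \frac{1}{-7781 + 134}} + \frac{21692}{- \frac{12464}{15313}} = - \frac{38344}{35382 \frac{1}{-7647}} + 21692 \left(- \frac{15313}{12464}\right) = - \frac{38344}{35382 \left(- \frac{1}{7647}\right)} - \frac{83042399}{3116} = - \frac{38344}{- \frac{11794}{2549}} - \frac{83042399}{3116} = \left(-38344\right) \left(- \frac{2549}{11794}\right) - \frac{83042399}{3116} = \frac{48869428}{5897} - \frac{83042399}{3116} = - \frac{337423889255}{18375052}$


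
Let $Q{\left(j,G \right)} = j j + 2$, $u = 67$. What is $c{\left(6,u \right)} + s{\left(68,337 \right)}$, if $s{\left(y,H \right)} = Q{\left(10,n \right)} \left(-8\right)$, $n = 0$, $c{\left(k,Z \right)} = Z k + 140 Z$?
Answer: $8966$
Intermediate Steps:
$c{\left(k,Z \right)} = 140 Z + Z k$
$Q{\left(j,G \right)} = 2 + j^{2}$ ($Q{\left(j,G \right)} = j^{2} + 2 = 2 + j^{2}$)
$s{\left(y,H \right)} = -816$ ($s{\left(y,H \right)} = \left(2 + 10^{2}\right) \left(-8\right) = \left(2 + 100\right) \left(-8\right) = 102 \left(-8\right) = -816$)
$c{\left(6,u \right)} + s{\left(68,337 \right)} = 67 \left(140 + 6\right) - 816 = 67 \cdot 146 - 816 = 9782 - 816 = 8966$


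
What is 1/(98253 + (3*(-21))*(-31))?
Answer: 1/100206 ≈ 9.9794e-6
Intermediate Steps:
1/(98253 + (3*(-21))*(-31)) = 1/(98253 - 63*(-31)) = 1/(98253 + 1953) = 1/100206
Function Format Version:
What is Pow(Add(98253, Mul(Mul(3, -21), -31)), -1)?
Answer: Rational(1, 100206) ≈ 9.9794e-6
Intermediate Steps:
Pow(Add(98253, Mul(Mul(3, -21), -31)), -1) = Pow(Add(98253, Mul(-63, -31)), -1) = Pow(Add(98253, 1953), -1) = Pow(100206, -1) = Rational(1, 100206)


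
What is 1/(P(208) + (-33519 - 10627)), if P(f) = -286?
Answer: -1/44432 ≈ -2.2506e-5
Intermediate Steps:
1/(P(208) + (-33519 - 10627)) = 1/(-286 + (-33519 - 10627)) = 1/(-286 - 44146) = 1/(-44432) = -1/44432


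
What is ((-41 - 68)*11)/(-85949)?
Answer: 1199/85949 ≈ 0.013950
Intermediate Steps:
((-41 - 68)*11)/(-85949) = -109*11*(-1/85949) = -1199*(-1/85949) = 1199/85949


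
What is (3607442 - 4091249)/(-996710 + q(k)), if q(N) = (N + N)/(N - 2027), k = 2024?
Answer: 1451421/2994178 ≈ 0.48475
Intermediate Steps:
q(N) = 2*N/(-2027 + N) (q(N) = (2*N)/(-2027 + N) = 2*N/(-2027 + N))
(3607442 - 4091249)/(-996710 + q(k)) = (3607442 - 4091249)/(-996710 + 2*2024/(-2027 + 2024)) = -483807/(-996710 + 2*2024/(-3)) = -483807/(-996710 + 2*2024*(-⅓)) = -483807/(-996710 - 4048/3) = -483807/(-2994178/3) = -483807*(-3/2994178) = 1451421/2994178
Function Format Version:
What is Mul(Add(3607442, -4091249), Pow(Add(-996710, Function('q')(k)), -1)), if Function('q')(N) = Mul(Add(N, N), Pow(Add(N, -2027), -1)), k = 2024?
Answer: Rational(1451421, 2994178) ≈ 0.48475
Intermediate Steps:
Function('q')(N) = Mul(2, N, Pow(Add(-2027, N), -1)) (Function('q')(N) = Mul(Mul(2, N), Pow(Add(-2027, N), -1)) = Mul(2, N, Pow(Add(-2027, N), -1)))
Mul(Add(3607442, -4091249), Pow(Add(-996710, Function('q')(k)), -1)) = Mul(Add(3607442, -4091249), Pow(Add(-996710, Mul(2, 2024, Pow(Add(-2027, 2024), -1))), -1)) = Mul(-483807, Pow(Add(-996710, Mul(2, 2024, Pow(-3, -1))), -1)) = Mul(-483807, Pow(Add(-996710, Mul(2, 2024, Rational(-1, 3))), -1)) = Mul(-483807, Pow(Add(-996710, Rational(-4048, 3)), -1)) = Mul(-483807, Pow(Rational(-2994178, 3), -1)) = Mul(-483807, Rational(-3, 2994178)) = Rational(1451421, 2994178)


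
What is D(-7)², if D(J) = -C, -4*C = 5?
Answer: 25/16 ≈ 1.5625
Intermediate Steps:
C = -5/4 (C = -¼*5 = -5/4 ≈ -1.2500)
D(J) = 5/4 (D(J) = -1*(-5/4) = 5/4)
D(-7)² = (5/4)² = 25/16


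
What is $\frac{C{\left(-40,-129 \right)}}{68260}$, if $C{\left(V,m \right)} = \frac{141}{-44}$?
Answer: $- \frac{141}{3003440} \approx -4.6946 \cdot 10^{-5}$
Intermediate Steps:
$C{\left(V,m \right)} = - \frac{141}{44}$ ($C{\left(V,m \right)} = 141 \left(- \frac{1}{44}\right) = - \frac{141}{44}$)
$\frac{C{\left(-40,-129 \right)}}{68260} = - \frac{141}{44 \cdot 68260} = \left(- \frac{141}{44}\right) \frac{1}{68260} = - \frac{141}{3003440}$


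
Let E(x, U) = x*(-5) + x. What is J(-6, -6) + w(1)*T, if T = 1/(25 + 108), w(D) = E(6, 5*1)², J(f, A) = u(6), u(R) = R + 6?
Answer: 2172/133 ≈ 16.331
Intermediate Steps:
u(R) = 6 + R
J(f, A) = 12 (J(f, A) = 6 + 6 = 12)
E(x, U) = -4*x (E(x, U) = -5*x + x = -4*x)
w(D) = 576 (w(D) = (-4*6)² = (-24)² = 576)
T = 1/133 ≈ 0.0075188
J(-6, -6) + w(1)*T = 12 + 576*(1/133) = 12 + 576/133 = 2172/133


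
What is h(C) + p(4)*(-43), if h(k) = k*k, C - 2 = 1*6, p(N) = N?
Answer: -108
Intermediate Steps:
C = 8 (C = 2 + 1*6 = 2 + 6 = 8)
h(k) = k²
h(C) + p(4)*(-43) = 8² + 4*(-43) = 64 - 172 = -108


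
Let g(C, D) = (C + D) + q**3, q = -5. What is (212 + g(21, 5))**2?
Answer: 12769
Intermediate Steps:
g(C, D) = -125 + C + D (g(C, D) = (C + D) + (-5)**3 = (C + D) - 125 = -125 + C + D)
(212 + g(21, 5))**2 = (212 + (-125 + 21 + 5))**2 = (212 - 99)**2 = 113**2 = 12769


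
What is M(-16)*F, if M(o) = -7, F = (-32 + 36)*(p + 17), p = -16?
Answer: -28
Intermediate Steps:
F = 4 (F = (-32 + 36)*(-16 + 17) = 4*1 = 4)
M(-16)*F = -7*4 = -28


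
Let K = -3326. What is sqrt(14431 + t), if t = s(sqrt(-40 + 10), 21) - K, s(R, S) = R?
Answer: sqrt(17757 + I*sqrt(30)) ≈ 133.26 + 0.021*I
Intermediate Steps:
t = 3326 + I*sqrt(30) (t = sqrt(-40 + 10) - 1*(-3326) = sqrt(-30) + 3326 = I*sqrt(30) + 3326 = 3326 + I*sqrt(30) ≈ 3326.0 + 5.4772*I)
sqrt(14431 + t) = sqrt(14431 + (3326 + I*sqrt(30))) = sqrt(17757 + I*sqrt(30))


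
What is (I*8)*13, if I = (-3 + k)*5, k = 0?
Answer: -1560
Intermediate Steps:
I = -15 (I = (-3 + 0)*5 = -3*5 = -15)
(I*8)*13 = -15*8*13 = -120*13 = -1560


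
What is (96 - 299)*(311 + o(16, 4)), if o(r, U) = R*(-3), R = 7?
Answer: -58870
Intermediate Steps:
o(r, U) = -21 (o(r, U) = 7*(-3) = -21)
(96 - 299)*(311 + o(16, 4)) = (96 - 299)*(311 - 21) = -203*290 = -58870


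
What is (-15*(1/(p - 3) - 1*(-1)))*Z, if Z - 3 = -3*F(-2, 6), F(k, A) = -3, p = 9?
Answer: -210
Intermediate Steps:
Z = 12 (Z = 3 - 3*(-3) = 3 + 9 = 12)
(-15*(1/(p - 3) - 1*(-1)))*Z = -15*(1/(9 - 3) - 1*(-1))*12 = -15*(1/6 + 1)*12 = -15*(⅙ + 1)*12 = -15*7/6*12 = -35/2*12 = -210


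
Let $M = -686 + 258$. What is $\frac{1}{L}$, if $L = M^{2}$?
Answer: $\frac{1}{183184} \approx 5.459 \cdot 10^{-6}$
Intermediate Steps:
$M = -428$
$L = 183184$ ($L = \left(-428\right)^{2} = 183184$)
$\frac{1}{L} = \frac{1}{183184}$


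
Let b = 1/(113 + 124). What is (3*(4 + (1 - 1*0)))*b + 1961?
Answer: 154924/79 ≈ 1961.1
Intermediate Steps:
b = 1/237 ≈ 0.0042194
(3*(4 + (1 - 1*0)))*b + 1961 = (3*(4 + (1 - 1*0)))*(1/237) + 1961 = (3*(4 + (1 + 0)))*(1/237) + 1961 = (3*(4 + 1))*(1/237) + 1961 = (3*5)*(1/237) + 1961 = 15*(1/237) + 1961 = 5/79 + 1961 = 154924/79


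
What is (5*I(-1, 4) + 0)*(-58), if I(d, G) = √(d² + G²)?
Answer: -290*√17 ≈ -1195.7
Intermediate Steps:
I(d, G) = √(G² + d²)
(5*I(-1, 4) + 0)*(-58) = (5*√(4² + (-1)²) + 0)*(-58) = (5*√(16 + 1) + 0)*(-58) = (5*√17 + 0)*(-58) = (5*√17)*(-58) = -290*√17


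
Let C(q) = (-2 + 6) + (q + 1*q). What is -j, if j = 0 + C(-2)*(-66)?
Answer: 0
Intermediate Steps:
C(q) = 4 + 2*q (C(q) = 4 + (q + q) = 4 + 2*q)
j = 0 (j = 0 + (4 + 2*(-2))*(-66) = 0 + (4 - 4)*(-66) = 0 + 0*(-66) = 0 + 0 = 0)
-j = -1*0 = 0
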